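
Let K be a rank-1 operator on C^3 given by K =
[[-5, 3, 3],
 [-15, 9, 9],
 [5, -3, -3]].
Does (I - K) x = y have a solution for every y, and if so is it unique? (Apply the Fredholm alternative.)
(I - K) is singular (det(I - K) = 0, i.e. 1 ∈ sigma(K)). (I - K) x = y is solvable iff y ⊥ ker((I - K)^*) = span{(-5, 3, 3)}, i.e. iff -5y_1 + 3y_2 + 3y_3 = 0. When solvable, the solutions are x = y + c·(1, 3, -1), c arbitrary (ker(I - K) = span{(1, 3, -1)}, dimension 1).

K has rank 1, so it is an outer product K = u v^T: every row of K is a multiple of one row vector. Reading off the entries, u = (1, 3, -1) and v = (-5, 3, 3) (row i of K equals u_i·v^T). A rank-one matrix u v^T satisfies K u = u (v·u) and kills the (2)-dimensional subspace v^⊥, so its characteristic polynomial is lambda^2 (lambda - v·u) with v·u = tr K = 1. Hence the eigenvalues of I - K are 1 (multiplicity 2) and 1 - (1) = 0, so det(I - K) = 0. (Direct check: I - K =
[[6, -3, -3],
 [15, -8, -9],
 [-5, 3, 4]]
has determinant 0.) So 1 is an eigenvalue of K and (I - K) is not invertible. The finite-dimensional Fredholm alternative says: either (I - K) is invertible, or ker(I - K) ≠ {0} and then range(I - K) = ker((I - K)^*)^⊥, with dim ker(I - K) = dim ker((I - K)^*). We are in the second case, so we need both kernels. Kernel of I - K: (I - K) u = u - u (v·u) = u - u = 0, so ker(I - K) = span{u} = span{(1, 3, -1)} (it is exactly 1-dimensional because rank(I - K) = 2). Kernel of the adjoint: K is real, so (I - K)^* = I - K^T = I - v u^T, and (I - v u^T) v = v - v (u·v) = 0; hence ker((I - K)^*) = span{v} = span{(-5, 3, 3)}. Therefore (I - K) x = y is solvable iff <y, v> = 0, i.e. iff -5y_1 + 3y_2 + 3y_3 = 0. When this holds, K y = u (v·y) = 0, so (I - K) y = y and x = y is a particular solution; the full solution set is the line x = y + c·u = y + c·(1, 3, -1), c ∈ C.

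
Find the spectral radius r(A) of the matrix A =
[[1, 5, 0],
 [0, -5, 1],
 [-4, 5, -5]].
r(A) = (9 + sqrt(41))/2 ≈ 7.7016

The eigenvalues of A are the roots of its characteristic polynomial. With M = A (coefficients from the trace, the sum of principal 2x2 minors, and det A):
  p(λ) = det(λ I - M) = λ^3 + 9λ^2 + 10λ.
The constant term is 0, so λ = 0 is a root. Dividing out λ leaves p(λ) = λ(λ^2 + 9λ + 10). For λ^2 + 9λ + 10 the discriminant is 41. It is nonnegative but not a perfect square, so the roots are real and irrational: λ = (-9 ± sqrt(41))/2 ≈ -1.2984, -7.7016.
Thus the eigenvalues (to 4 decimals) are -1.2984 (modulus 1.2984); -7.7016 (modulus 7.7016); 0 (modulus 0). The spectral radius is the largest modulus: r(A) = (9 + sqrt(41))/2 ≈ 7.7016. (Cross-check: r(A) ≤ ||A||_2 ≈ 9.7771; equality holds whenever A is normal, though it can also hold for some non-normal A.)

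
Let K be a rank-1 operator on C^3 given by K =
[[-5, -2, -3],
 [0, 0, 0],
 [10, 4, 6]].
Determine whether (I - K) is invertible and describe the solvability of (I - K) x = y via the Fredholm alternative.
(I - K) is singular (det(I - K) = 0, i.e. 1 ∈ sigma(K)). (I - K) x = y is solvable iff y ⊥ ker((I - K)^*) = span{(-5, -2, -3)}, i.e. iff -5y_1 - 2y_2 - 3y_3 = 0. When solvable, the solutions are x = y + c·(1, 0, -2), c arbitrary (ker(I - K) = span{(1, 0, -2)}, dimension 1).

K has rank 1, so it is an outer product K = u v^T: every row of K is a multiple of one row vector. Reading off the entries, u = (1, 0, -2) and v = (-5, -2, -3) (row i of K equals u_i·v^T). A rank-one matrix u v^T satisfies K u = u (v·u) and kills the (2)-dimensional subspace v^⊥, so its characteristic polynomial is lambda^2 (lambda - v·u) with v·u = tr K = 1. Hence the eigenvalues of I - K are 1 (multiplicity 2) and 1 - (1) = 0, so det(I - K) = 0. (Direct check: I - K =
[[6, 2, 3],
 [0, 1, 0],
 [-10, -4, -5]]
has determinant 0.) So 1 is an eigenvalue of K and (I - K) is not invertible. The finite-dimensional Fredholm alternative says: either (I - K) is invertible, or ker(I - K) ≠ {0} and then range(I - K) = ker((I - K)^*)^⊥, with dim ker(I - K) = dim ker((I - K)^*). We are in the second case, so we need both kernels. Kernel of I - K: (I - K) u = u - u (v·u) = u - u = 0, so ker(I - K) = span{u} = span{(1, 0, -2)} (it is exactly 1-dimensional because rank(I - K) = 2). Kernel of the adjoint: K is real, so (I - K)^* = I - K^T = I - v u^T, and (I - v u^T) v = v - v (u·v) = 0; hence ker((I - K)^*) = span{v} = span{(-5, -2, -3)}. Therefore (I - K) x = y is solvable iff <y, v> = 0, i.e. iff -5y_1 - 2y_2 - 3y_3 = 0. When this holds, K y = u (v·y) = 0, so (I - K) y = y and x = y is a particular solution; the full solution set is the line x = y + c·u = y + c·(1, 0, -2), c ∈ C.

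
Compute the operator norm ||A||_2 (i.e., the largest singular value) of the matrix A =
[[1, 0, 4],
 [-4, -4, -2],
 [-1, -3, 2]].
||A||_2 ≈ 6.6416 (= sqrt(largest eigenvalue of A^T A))

||A||_2 = sigma_max(A) = sqrt(lambda_max(A^T A)). Form the symmetric matrix M = A^T A =
[[18, 19, 10],
 [19, 25, 2],
 [10, 2, 24]].
Its characteristic polynomial (trace, sum of principal 2x2 minors, determinant of M give the coefficients) is
  p(λ) = det(λ I - M) = λ^3 - 67λ^2 + 1017λ - 324.
No integer candidate from the rational root theorem (±divisors of 324) is a root, so the roots are irrational. The cubic discriminant is Δ = 440199117 > 0, so there are three distinct real roots. p(0) = -324 and p(1) = 627 have opposite signs, so a root lies in (0, 1); Newton's method refines it to λ ≈ 0.3255. p(22) = 270 and p(23) = -209 have opposite signs, so a root lies in (22, 23); Newton's method refines it to λ ≈ 22.5634. p(44) = -104 and p(45) = 891 have opposite signs, so a root lies in (44, 45); Newton's method refines it to λ ≈ 44.1111. Check (Vieta): the three roots sum to 67, matching tr M = 67.
So the eigenvalues of A^T A are ≈ 0.3255, 22.5634, 44.1111 (all ≥ 0, as they must be for A^T A). The largest is λ_max ≈ 44.1111, hence ||A||_2 = sqrt(λ_max) ≈ 6.6416.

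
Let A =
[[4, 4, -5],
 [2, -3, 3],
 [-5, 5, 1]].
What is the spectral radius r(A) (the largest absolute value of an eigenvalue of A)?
r(A) ≈ 7.7152

The eigenvalues of A are the roots of its characteristic polynomial. With M = A (coefficients from the trace, the sum of principal 2x2 minors, and det A):
  p(λ) = det(λ I - M) = λ^3 - 2λ^2 - 59λ + 115.
No integer candidate from the rational root theorem (±divisors of 115) is a root, so the roots are irrational. The cubic discriminant is Δ = 726305 > 0, so there are three distinct real roots. p(-8) = -53 and p(-7) = 87 have opposite signs, so a root lies in (-8, -7); Newton's method refines it to λ ≈ -7.6609. p(1) = 55 and p(2) = -3 have opposite signs, so a root lies in (1, 2); Newton's method refines it to λ ≈ 1.9457. p(7) = -53 and p(8) = 27 have opposite signs, so a root lies in (7, 8); Newton's method refines it to λ ≈ 7.7152. Check (Vieta): the three roots sum to 2, matching tr M = 2.
Thus the eigenvalues (to 4 decimals) are -7.6609 (modulus 7.6609); 1.9457 (modulus 1.9457); 7.7152 (modulus 7.7152). The spectral radius is the largest modulus: r(A) ≈ 7.7152. (Cross-check: r(A) ≤ ||A||_2 ≈ 8.2284; equality holds whenever A is normal, though it can also hold for some non-normal A.)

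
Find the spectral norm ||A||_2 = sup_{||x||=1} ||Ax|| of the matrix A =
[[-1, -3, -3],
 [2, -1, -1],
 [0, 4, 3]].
||A||_2 ≈ 6.6953 (= sqrt(largest eigenvalue of A^T A))

||A||_2 = sigma_max(A) = sqrt(lambda_max(A^T A)). Form the symmetric matrix M = A^T A =
[[5, 1, 1],
 [1, 26, 22],
 [1, 22, 19]].
Its characteristic polynomial (trace, sum of principal 2x2 minors, determinant of M give the coefficients) is
  p(λ) = det(λ I - M) = λ^3 - 50λ^2 + 233λ - 49.
No integer candidate from the rational root theorem (±divisors of 49) is a root, so the roots are irrational. The cubic discriminant is Δ = 70835625 > 0, so there are three distinct real roots. p(0) = -49 and p(1) = 135 have opposite signs, so a root lies in (0, 1); Newton's method refines it to λ ≈ 0.2207. p(4) = 147 and p(5) = -9 have opposite signs, so a root lies in (4, 5); Newton's method refines it to λ ≈ 4.9527. p(44) = -1413 and p(45) = 311 have opposite signs, so a root lies in (44, 45); Newton's method refines it to λ ≈ 44.8266. Check (Vieta): the three roots sum to 50, matching tr M = 50.
So the eigenvalues of A^T A are ≈ 0.2207, 4.9527, 44.8266 (all ≥ 0, as they must be for A^T A). The largest is λ_max ≈ 44.8266, hence ||A||_2 = sqrt(λ_max) ≈ 6.6953.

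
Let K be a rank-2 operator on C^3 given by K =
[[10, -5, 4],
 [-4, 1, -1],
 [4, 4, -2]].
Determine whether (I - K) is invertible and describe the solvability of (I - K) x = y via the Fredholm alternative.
(I - K) is invertible (det(I - K) = -52 ≠ 0), so for every y in C^3 the equation (I - K) x = y has a unique solution.

K has rank 2 and factors as K = U V^T = u1 v1^T + u2 v2^T with u1 = (3, -1, 0), v1 = (2, -3, 2), u2 = (2, -1, 2), v2 = (2, 2, -1) (multiplying out reproduces the displayed K). The nonzero eigenvalues of U V^T coincide with those of the 2 x 2 matrix G = V^T U = [[v1·u1, v1·u2], [v2·u1, v2·u2]] = [[9, 11], [4, 0]], and by the Sylvester determinant identity det(I_3 - U V^T) = det(I_2 - V^T U) = det([[-8, -11], [-4, 1]]) = (-8)(1) - (-11)(-4) = -52. (Direct check: I - K =
[[-9, 5, -4],
 [4, 0, 1],
 [-4, -4, 3]]
has determinant -52.) The finite-dimensional Fredholm alternative says: either (I - K) is invertible, or ker(I - K) ≠ {0} and then range(I - K) = ker((I - K)^*)^⊥, with dim ker(I - K) = dim ker((I - K)^*). Since det(I - K) ≠ 0, 1 is not an eigenvalue of K and ker(I - K) = {0}, so we are in the first case: for every y there is a unique x = (I - K)^(-1) y. (Explicitly, by the Woodbury identity, (I - U V^T)^(-1) = I + U (I_2 - G)^(-1) V^T.)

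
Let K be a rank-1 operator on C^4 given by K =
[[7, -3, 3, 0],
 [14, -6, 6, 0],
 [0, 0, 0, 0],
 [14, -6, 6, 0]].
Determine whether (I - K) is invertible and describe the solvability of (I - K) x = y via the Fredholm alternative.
(I - K) is singular (det(I - K) = 0, i.e. 1 ∈ sigma(K)). (I - K) x = y is solvable iff y ⊥ ker((I - K)^*) = span{(7, -3, 3, 0)}, i.e. iff 7y_1 - 3y_2 + 3y_3 = 0. When solvable, the solutions are x = y + c·(1, 2, 0, 2), c arbitrary (ker(I - K) = span{(1, 2, 0, 2)}, dimension 1).

K has rank 1, so it is an outer product K = u v^T: every row of K is a multiple of one row vector. Reading off the entries, u = (1, 2, 0, 2) and v = (7, -3, 3, 0) (row i of K equals u_i·v^T). A rank-one matrix u v^T satisfies K u = u (v·u) and kills the (3)-dimensional subspace v^⊥, so its characteristic polynomial is lambda^3 (lambda - v·u) with v·u = tr K = 1. Hence the eigenvalues of I - K are 1 (multiplicity 3) and 1 - (1) = 0, so det(I - K) = 0. (Direct check: I - K =
[[-6, 3, -3, 0],
 [-14, 7, -6, 0],
 [0, 0, 1, 0],
 [-14, 6, -6, 1]]
has determinant 0.) So 1 is an eigenvalue of K and (I - K) is not invertible. The finite-dimensional Fredholm alternative says: either (I - K) is invertible, or ker(I - K) ≠ {0} and then range(I - K) = ker((I - K)^*)^⊥, with dim ker(I - K) = dim ker((I - K)^*). We are in the second case, so we need both kernels. Kernel of I - K: (I - K) u = u - u (v·u) = u - u = 0, so ker(I - K) = span{u} = span{(1, 2, 0, 2)} (it is exactly 1-dimensional because rank(I - K) = 3). Kernel of the adjoint: K is real, so (I - K)^* = I - K^T = I - v u^T, and (I - v u^T) v = v - v (u·v) = 0; hence ker((I - K)^*) = span{v} = span{(7, -3, 3, 0)}. Therefore (I - K) x = y is solvable iff <y, v> = 0, i.e. iff 7y_1 - 3y_2 + 3y_3 = 0. When this holds, K y = u (v·y) = 0, so (I - K) y = y and x = y is a particular solution; the full solution set is the line x = y + c·u = y + c·(1, 2, 0, 2), c ∈ C.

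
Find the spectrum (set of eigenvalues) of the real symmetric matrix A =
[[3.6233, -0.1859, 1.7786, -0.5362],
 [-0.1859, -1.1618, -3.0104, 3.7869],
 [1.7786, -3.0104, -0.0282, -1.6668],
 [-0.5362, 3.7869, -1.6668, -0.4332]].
sigma(A) ≈ {-5, -2, 3, 6}

A is real symmetric, so its spectrum consists of real eigenvalues. Expanding the characteristic polynomial of the displayed matrix gives
  det(λ I - A) = p(λ) = λ^4 + (-2)λ^3 + (-35)λ^2 + (36)λ + (180).
Solving p(λ) = 0 yields eigenvalues ≈ -5, -2, 3, 6. (A is shown rounded to 4 decimals, so these recover the underlying integer eigenvalues to within that precision.)
Verification: the trace of A = 2 equals the sum of eigenvalues 2, and det(A) ≈ 180.0001 matches the eigenvalue product 180.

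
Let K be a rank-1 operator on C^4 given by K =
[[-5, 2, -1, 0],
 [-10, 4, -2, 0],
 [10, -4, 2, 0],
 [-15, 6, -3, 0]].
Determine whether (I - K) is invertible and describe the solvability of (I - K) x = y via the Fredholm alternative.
(I - K) is singular (det(I - K) = 0, i.e. 1 ∈ sigma(K)). (I - K) x = y is solvable iff y ⊥ ker((I - K)^*) = span{(-5, 2, -1, 0)}, i.e. iff -5y_1 + 2y_2 - y_3 = 0. When solvable, the solutions are x = y + c·(1, 2, -2, 3), c arbitrary (ker(I - K) = span{(1, 2, -2, 3)}, dimension 1).

K has rank 1, so it is an outer product K = u v^T: every row of K is a multiple of one row vector. Reading off the entries, u = (1, 2, -2, 3) and v = (-5, 2, -1, 0) (row i of K equals u_i·v^T). A rank-one matrix u v^T satisfies K u = u (v·u) and kills the (3)-dimensional subspace v^⊥, so its characteristic polynomial is lambda^3 (lambda - v·u) with v·u = tr K = 1. Hence the eigenvalues of I - K are 1 (multiplicity 3) and 1 - (1) = 0, so det(I - K) = 0. (Direct check: I - K =
[[6, -2, 1, 0],
 [10, -3, 2, 0],
 [-10, 4, -1, 0],
 [15, -6, 3, 1]]
has determinant 0.) So 1 is an eigenvalue of K and (I - K) is not invertible. The finite-dimensional Fredholm alternative says: either (I - K) is invertible, or ker(I - K) ≠ {0} and then range(I - K) = ker((I - K)^*)^⊥, with dim ker(I - K) = dim ker((I - K)^*). We are in the second case, so we need both kernels. Kernel of I - K: (I - K) u = u - u (v·u) = u - u = 0, so ker(I - K) = span{u} = span{(1, 2, -2, 3)} (it is exactly 1-dimensional because rank(I - K) = 3). Kernel of the adjoint: K is real, so (I - K)^* = I - K^T = I - v u^T, and (I - v u^T) v = v - v (u·v) = 0; hence ker((I - K)^*) = span{v} = span{(-5, 2, -1, 0)}. Therefore (I - K) x = y is solvable iff <y, v> = 0, i.e. iff -5y_1 + 2y_2 - y_3 = 0. When this holds, K y = u (v·y) = 0, so (I - K) y = y and x = y is a particular solution; the full solution set is the line x = y + c·u = y + c·(1, 2, -2, 3), c ∈ C.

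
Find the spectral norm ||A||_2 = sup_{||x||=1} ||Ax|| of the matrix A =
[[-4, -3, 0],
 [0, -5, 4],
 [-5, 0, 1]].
||A||_2 ≈ 7.5697 (= sqrt(largest eigenvalue of A^T A))

||A||_2 = sigma_max(A) = sqrt(lambda_max(A^T A)). Form the symmetric matrix M = A^T A =
[[41, 12, -5],
 [12, 34, -20],
 [-5, -20, 17]].
Its characteristic polynomial (trace, sum of principal 2x2 minors, determinant of M give the coefficients) is
  p(λ) = det(λ I - M) = λ^3 - 92λ^2 + 2100λ - 6400.
No integer candidate from the rational root theorem (±divisors of 6400) is a root, so the roots are irrational. The cubic discriminant is Δ = 1498547200 > 0, so there are three distinct real roots. p(3) = -901 and p(4) = 592 have opposite signs, so a root lies in (3, 4); Newton's method refines it to λ ≈ 3.5903. p(31) = 79 and p(32) = -640 have opposite signs, so a root lies in (31, 32); Newton's method refines it to λ ≈ 31.1096. p(57) = -415 and p(58) = 1024 have opposite signs, so a root lies in (57, 58); Newton's method refines it to λ ≈ 57.3001. Check (Vieta): the three roots sum to 92, matching tr M = 92.
So the eigenvalues of A^T A are ≈ 3.5903, 31.1096, 57.3001 (all ≥ 0, as they must be for A^T A). The largest is λ_max ≈ 57.3001, hence ||A||_2 = sqrt(λ_max) ≈ 7.5697.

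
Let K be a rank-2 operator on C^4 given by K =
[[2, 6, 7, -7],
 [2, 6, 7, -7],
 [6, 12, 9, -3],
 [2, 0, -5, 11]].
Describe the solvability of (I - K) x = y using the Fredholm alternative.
(I - K) is invertible (det(I - K) = 105 ≠ 0), so for every y in C^4 the equation (I - K) x = y has a unique solution.

K has rank 2 and factors as K = U V^T = u1 v1^T + u2 v2^T with u1 = (-1, -1, -3, -1), v1 = (-2, -3, -1, -2), u2 = (-3, -3, -3, 3), v2 = (0, -1, -2, 3) (multiplying out reproduces the displayed K). The nonzero eigenvalues of U V^T coincide with those of the 2 x 2 matrix G = V^T U = [[v1·u1, v1·u2], [v2·u1, v2·u2]] = [[10, 12], [4, 18]], and by the Sylvester determinant identity det(I_4 - U V^T) = det(I_2 - V^T U) = det([[-9, -12], [-4, -17]]) = (-9)(-17) - (-12)(-4) = 105. (Direct check: I - K =
[[-1, -6, -7, 7],
 [-2, -5, -7, 7],
 [-6, -12, -8, 3],
 [-2, 0, 5, -10]]
has determinant 105.) The finite-dimensional Fredholm alternative says: either (I - K) is invertible, or ker(I - K) ≠ {0} and then range(I - K) = ker((I - K)^*)^⊥, with dim ker(I - K) = dim ker((I - K)^*). Since det(I - K) ≠ 0, 1 is not an eigenvalue of K and ker(I - K) = {0}, so we are in the first case: for every y there is a unique x = (I - K)^(-1) y. (Explicitly, by the Woodbury identity, (I - U V^T)^(-1) = I + U (I_2 - G)^(-1) V^T.)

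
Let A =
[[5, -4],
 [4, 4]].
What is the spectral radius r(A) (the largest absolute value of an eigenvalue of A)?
r(A) = 6

The eigenvalues of A are the roots of its characteristic polynomial. With M = A (coefficients from the trace and determinant):
  p(λ) = det(λ I - M) = λ^2 - 9λ + 36.
For λ^2 - 9λ + 36 the discriminant is -63. It is negative, so the roots are the complex-conjugate pair λ = 9/2 ± (sqrt(63)/2) i ≈ 4.5 ± 3.9686i. For a conjugate pair the product of the roots equals the constant term, so |λ|^2 = 36 and |λ| = sqrt(36) = 6.
Thus the eigenvalues (to 4 decimals) are 4.5 ± 3.9686i (modulus 6). The spectral radius is the largest modulus: r(A) = 6. (Cross-check: r(A) ≤ ||A||_2 ≈ 6.5208; equality holds whenever A is normal, though it can also hold for some non-normal A.)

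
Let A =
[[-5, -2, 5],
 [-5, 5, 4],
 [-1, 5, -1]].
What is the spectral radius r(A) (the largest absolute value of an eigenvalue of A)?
r(A) ≈ 7.1511

The eigenvalues of A are the roots of its characteristic polynomial. With M = A (coefficients from the trace, the sum of principal 2x2 minors, and det A):
  p(λ) = det(λ I - M) = λ^3 + λ^2 - 50λ - 43.
No integer candidate from the rational root theorem (±divisors of 43) is a root, so the roots are irrational. The cubic discriminant is Δ = 491449 > 0, so there are three distinct real roots. p(-8) = -91 and p(-7) = 13 have opposite signs, so a root lies in (-8, -7); Newton's method refines it to λ ≈ -7.1511. p(-1) = 7 and p(0) = -43 have opposite signs, so a root lies in (-1, 0); Newton's method refines it to λ ≈ -0.8579. p(7) = -1 and p(8) = 133 have opposite signs, so a root lies in (7, 8); Newton's method refines it to λ ≈ 7.009. Check (Vieta): the three roots sum to -1, matching tr M = -1.
Thus the eigenvalues (to 4 decimals) are -7.1511 (modulus 7.1511); -0.8579 (modulus 0.8579); 7.009 (modulus 7.009). The spectral radius is the largest modulus: r(A) ≈ 7.1511. (Cross-check: r(A) ≤ ||A||_2 ≈ 9.9177; equality holds whenever A is normal, though it can also hold for some non-normal A.)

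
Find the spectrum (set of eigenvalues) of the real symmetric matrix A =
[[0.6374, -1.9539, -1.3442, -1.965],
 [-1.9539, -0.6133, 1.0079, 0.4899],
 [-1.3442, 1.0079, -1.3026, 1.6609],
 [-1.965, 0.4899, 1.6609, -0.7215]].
sigma(A) ≈ {-3, -2, -1, 4}

A is real symmetric, so its spectrum consists of real eigenvalues. Expanding the characteristic polynomial of the displayed matrix gives
  det(λ I - A) = p(λ) = λ^4 + (2)λ^3 + (-13)λ^2 + (-38)λ + (-24).
Solving p(λ) = 0 yields eigenvalues ≈ -3, -2, -1, 4. (A is shown rounded to 4 decimals, so these recover the underlying integer eigenvalues to within that precision.)
Verification: the trace of A = -2 equals the sum of eigenvalues -2, and det(A) ≈ -23.9999 matches the eigenvalue product -24.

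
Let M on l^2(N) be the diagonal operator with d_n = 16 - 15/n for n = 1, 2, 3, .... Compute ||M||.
||M|| = 16

For a diagonal operator on l^2 with entries d_n, ||M|| = sup_n |d_n|. Here d_1 = 1, d_2 = 17/2, ..., and d_n = 16 - 15/n increases monotonically toward 16. All terms lie in [1, 16), so |d_n| = d_n and the supremum is the limit 16, which is not attained by any individual d_n. Hence ||M|| = 16.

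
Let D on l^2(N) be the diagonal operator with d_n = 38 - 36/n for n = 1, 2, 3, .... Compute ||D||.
||D|| = 38

For a diagonal operator on l^2 with entries d_n, ||D|| = sup_n |d_n|. Here d_1 = 2, d_2 = 20, ..., and d_n = 38 - 36/n increases monotonically toward 38. All terms lie in [2, 38), so |d_n| = d_n and the supremum is the limit 38, which is not attained by any individual d_n. Hence ||D|| = 38.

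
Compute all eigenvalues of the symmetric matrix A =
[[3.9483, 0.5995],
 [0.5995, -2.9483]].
sigma(A) ≈ {-3, 4}

A is real symmetric, so its spectrum consists of real eigenvalues. Expanding the characteristic polynomial of the displayed matrix gives
  det(λ I - A) = p(λ) = λ^2 + (-1)λ + (-12).
Solving p(λ) = 0 yields eigenvalues ≈ -3, 4. (A is shown rounded to 4 decimals, so these recover the underlying integer eigenvalues to within that precision.)
Verification: the trace of A = 1 equals the sum of eigenvalues 1, and det(A) ≈ -12.0002 matches the eigenvalue product -12.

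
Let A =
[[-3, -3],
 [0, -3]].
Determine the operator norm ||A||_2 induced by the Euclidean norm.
||A||_2 = sqrt((27 + sqrt(405))/2) ≈ 4.8541 (= sqrt(largest eigenvalue of A^T A))

||A||_2 = sigma_max(A) = sqrt(lambda_max(A^T A)). Form the symmetric matrix M = A^T A =
[[9, 9],
 [9, 18]].
Its characteristic polynomial (trace, determinant of M give the coefficients) is
  p(λ) = det(λ I - M) = λ^2 - 27λ + 81.
For λ^2 - 27λ + 81 the discriminant is 405. It is nonnegative but not a perfect square, so the roots are real and irrational: λ = (27 ± sqrt(405))/2 ≈ 23.5623, 3.4377.
So the eigenvalues of A^T A are ≈ 3.4377, 23.5623 (all ≥ 0, as they must be for A^T A). The largest is λ_max = (27 + sqrt(405))/2 ≈ 23.5623, hence ||A||_2 = sqrt(λ_max) = sqrt((27 + sqrt(405))/2) ≈ 4.8541.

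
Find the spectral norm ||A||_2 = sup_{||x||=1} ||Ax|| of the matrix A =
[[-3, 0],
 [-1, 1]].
||A||_2 = sqrt((11 + sqrt(85))/2) ≈ 3.1796 (= sqrt(largest eigenvalue of A^T A))

||A||_2 = sigma_max(A) = sqrt(lambda_max(A^T A)). Form the symmetric matrix M = A^T A =
[[10, -1],
 [-1, 1]].
Its characteristic polynomial (trace, determinant of M give the coefficients) is
  p(λ) = det(λ I - M) = λ^2 - 11λ + 9.
For λ^2 - 11λ + 9 the discriminant is 85. It is nonnegative but not a perfect square, so the roots are real and irrational: λ = (11 ± sqrt(85))/2 ≈ 10.1098, 0.8902.
So the eigenvalues of A^T A are ≈ 0.8902, 10.1098 (all ≥ 0, as they must be for A^T A). The largest is λ_max = (11 + sqrt(85))/2 ≈ 10.1098, hence ||A||_2 = sqrt(λ_max) = sqrt((11 + sqrt(85))/2) ≈ 3.1796.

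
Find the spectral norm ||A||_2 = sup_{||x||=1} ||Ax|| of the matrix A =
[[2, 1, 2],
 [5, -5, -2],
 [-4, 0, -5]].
||A||_2 ≈ 7.8416 (= sqrt(largest eigenvalue of A^T A))

||A||_2 = sigma_max(A) = sqrt(lambda_max(A^T A)). Form the symmetric matrix M = A^T A =
[[45, -23, 14],
 [-23, 26, 12],
 [14, 12, 33]].
Its characteristic polynomial (trace, sum of principal 2x2 minors, determinant of M give the coefficients) is
  p(λ) = det(λ I - M) = λ^3 - 104λ^2 + 2644λ - 1849.
No integer candidate from the rational root theorem (±divisors of 1849) is a root, so the roots are irrational. The cubic discriminant is Δ = 2417726101 > 0, so there are three distinct real roots. p(0) = -1849 and p(1) = 692 have opposite signs, so a root lies in (0, 1); Newton's method refines it to λ ≈ 0.7195. p(41) = 652 and p(42) = -169 have opposite signs, so a root lies in (41, 42); Newton's method refines it to λ ≈ 41.79. p(61) = -568 and p(62) = 631 have opposite signs, so a root lies in (61, 62); Newton's method refines it to λ ≈ 61.4905. Check (Vieta): the three roots sum to 104, matching tr M = 104.
So the eigenvalues of A^T A are ≈ 0.7195, 41.79, 61.4905 (all ≥ 0, as they must be for A^T A). The largest is λ_max ≈ 61.4905, hence ||A||_2 = sqrt(λ_max) ≈ 7.8416.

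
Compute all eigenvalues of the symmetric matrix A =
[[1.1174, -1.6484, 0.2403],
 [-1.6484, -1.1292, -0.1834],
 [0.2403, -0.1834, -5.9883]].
sigma(A) ≈ {-6, -2, 2}

A is real symmetric, so its spectrum consists of real eigenvalues. Expanding the characteristic polynomial of the displayed matrix gives
  det(λ I - A) = p(λ) = λ^3 + (6)λ^2 + (-4)λ + (-24).
Solving p(λ) = 0 yields eigenvalues ≈ -6, -2, 2. (A is shown rounded to 4 decimals, so these recover the underlying integer eigenvalues to within that precision.)
Verification: the trace of A = -6 equals the sum of eigenvalues -6, and det(A) ≈ 24.0003 matches the eigenvalue product 24.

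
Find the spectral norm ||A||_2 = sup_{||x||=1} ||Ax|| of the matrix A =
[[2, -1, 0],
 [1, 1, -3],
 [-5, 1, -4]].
||A||_2 ≈ 6.8258 (= sqrt(largest eigenvalue of A^T A))

||A||_2 = sigma_max(A) = sqrt(lambda_max(A^T A)). Form the symmetric matrix M = A^T A =
[[30, -6, 17],
 [-6, 3, -7],
 [17, -7, 25]].
Its characteristic polynomial (trace, sum of principal 2x2 minors, determinant of M give the coefficients) is
  p(λ) = det(λ I - M) = λ^3 - 58λ^2 + 541λ - 441.
No integer candidate from the rational root theorem (±divisors of 441) is a root, so the roots are irrational. The cubic discriminant is Δ = 250867209 > 0, so there are three distinct real roots. p(0) = -441 and p(1) = 43 have opposite signs, so a root lies in (0, 1); Newton's method refines it to λ ≈ 0.9008. p(10) = 169 and p(11) = -177 have opposite signs, so a root lies in (10, 11); Newton's method refines it to λ ≈ 10.5076. p(46) = -947 and p(47) = 687 have opposite signs, so a root lies in (46, 47); Newton's method refines it to λ ≈ 46.5916. Check (Vieta): the three roots sum to 58, matching tr M = 58.
So the eigenvalues of A^T A are ≈ 0.9008, 10.5076, 46.5916 (all ≥ 0, as they must be for A^T A). The largest is λ_max ≈ 46.5916, hence ||A||_2 = sqrt(λ_max) ≈ 6.8258.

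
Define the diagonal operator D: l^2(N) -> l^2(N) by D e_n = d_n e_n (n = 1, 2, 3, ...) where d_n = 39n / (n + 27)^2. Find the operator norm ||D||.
||D|| = 13/36 (attained at n = 27)

For D diagonal, ||D|| = sup_n |d_n|. Treat f(x) = 39x / (x + 27)^2 for real x > 0. By the quotient rule, f'(x) = 39(27 - x)/(x + 27)^3, which is positive for x < 27 and negative for x > 27. So f has a unique maximum at x = 27, and since 27 is a positive integer, the supremum over n ≥ 1 is attained at n = 27: d_27 = 39·27/(27 + 27)^2 = 39·27/2916 = 13/36. Hence ||D|| = 13/36.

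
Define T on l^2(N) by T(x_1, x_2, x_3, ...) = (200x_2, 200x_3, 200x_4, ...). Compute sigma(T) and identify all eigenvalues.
sigma(T) = closed disk {z in C : |z| ≤ 200}; sigma_p(T) = open disk {z in C : |z| < 200}

Note T = 200·V where V is the unit left shift (V x)_k = x_{k+1}; so sigma(T) = 200·sigma(V) and ||T|| = 200||V||. ||T x||^2 = 40000sum_{k≥2} |x_k|^2 ≤ 40000||x||^2, with equality on {x : x_1 = 0}, so ||T|| = 200. For any lambda with |lambda| < 200, set r = lambda/200 (|r| < 1); the vector x = (1, r, r^2, ...) is in l^2 and satisfies T x = 200(r, r^2, ...) = lambda x, so lambda is an eigenvalue. On the boundary |lambda| = 200 the geometric series diverges, so no l^2 eigenvector exists, but these lambda lie in the approximate point spectrum. Hence sigma(T) is the closed disk of radius 200 and sigma_p(T) is the open disk.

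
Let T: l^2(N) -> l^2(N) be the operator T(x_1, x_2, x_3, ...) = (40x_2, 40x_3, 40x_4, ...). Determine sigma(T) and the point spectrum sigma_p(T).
sigma(T) = closed disk {z in C : |z| ≤ 40}; sigma_p(T) = open disk {z in C : |z| < 40}

Note T = 40·V where V is the unit left shift (V x)_k = x_{k+1}; so sigma(T) = 40·sigma(V) and ||T|| = 40||V||. ||T x||^2 = 1600sum_{k≥2} |x_k|^2 ≤ 1600||x||^2, with equality on {x : x_1 = 0}, so ||T|| = 40. For any lambda with |lambda| < 40, set r = lambda/40 (|r| < 1); the vector x = (1, r, r^2, ...) is in l^2 and satisfies T x = 40(r, r^2, ...) = lambda x, so lambda is an eigenvalue. On the boundary |lambda| = 40 the geometric series diverges, so no l^2 eigenvector exists, but these lambda lie in the approximate point spectrum. Hence sigma(T) is the closed disk of radius 40 and sigma_p(T) is the open disk.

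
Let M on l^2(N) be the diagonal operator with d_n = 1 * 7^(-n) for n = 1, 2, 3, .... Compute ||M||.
||M|| = 1/7 (attained at n = 1)

For M diagonal, ||M|| = sup_n |d_n|. The sequence d_n = 1 * 7^(-n) is positive and strictly decreasing (ratio 7^(-1) < 1), so the supremum is d_1 = 1/7. Hence ||M|| = 1/7.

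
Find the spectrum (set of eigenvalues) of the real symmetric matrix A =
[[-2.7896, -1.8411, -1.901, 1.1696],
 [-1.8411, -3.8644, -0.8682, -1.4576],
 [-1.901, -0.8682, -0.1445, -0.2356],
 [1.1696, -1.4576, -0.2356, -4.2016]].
sigma(A) ≈ {-6, -5, -1, 1}

A is real symmetric, so its spectrum consists of real eigenvalues. Expanding the characteristic polynomial of the displayed matrix gives
  det(λ I - A) = p(λ) = λ^4 + (11)λ^3 + (29)λ^2 + (-10.9978)λ + (-29.9989).
Solving p(λ) = 0 yields eigenvalues ≈ -6, -5, -1, 1. (A is shown rounded to 4 decimals, so these recover the underlying integer eigenvalues to within that precision.)
Verification: the trace of A = -11 equals the sum of eigenvalues -11, and det(A) ≈ -29.9989 matches the eigenvalue product -30.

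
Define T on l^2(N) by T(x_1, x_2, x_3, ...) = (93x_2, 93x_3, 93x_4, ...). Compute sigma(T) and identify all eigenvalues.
sigma(T) = closed disk {z in C : |z| ≤ 93}; sigma_p(T) = open disk {z in C : |z| < 93}

Note T = 93·V where V is the unit left shift (V x)_k = x_{k+1}; so sigma(T) = 93·sigma(V) and ||T|| = 93||V||. ||T x||^2 = 8649sum_{k≥2} |x_k|^2 ≤ 8649||x||^2, with equality on {x : x_1 = 0}, so ||T|| = 93. For any lambda with |lambda| < 93, set r = lambda/93 (|r| < 1); the vector x = (1, r, r^2, ...) is in l^2 and satisfies T x = 93(r, r^2, ...) = lambda x, so lambda is an eigenvalue. On the boundary |lambda| = 93 the geometric series diverges, so no l^2 eigenvector exists, but these lambda lie in the approximate point spectrum. Hence sigma(T) is the closed disk of radius 93 and sigma_p(T) is the open disk.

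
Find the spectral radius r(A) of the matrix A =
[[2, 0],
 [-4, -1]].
r(A) = 2

The eigenvalues of A are the roots of its characteristic polynomial. With M = A (coefficients from the trace and determinant):
  p(λ) = det(λ I - M) = λ^2 - λ - 2.
For λ^2 - λ - 2 the discriminant is 9. It is a perfect square (3^2), so the roots are rational: λ = (1 ± 3)/2 = 2, -1.
Thus the eigenvalues (to 4 decimals) are 2 (modulus 2); -1 (modulus 1). The spectral radius is the largest modulus: r(A) = 2. (Cross-check: r(A) ≤ ||A||_2 ≈ 4.5616; equality holds whenever A is normal, though it can also hold for some non-normal A.)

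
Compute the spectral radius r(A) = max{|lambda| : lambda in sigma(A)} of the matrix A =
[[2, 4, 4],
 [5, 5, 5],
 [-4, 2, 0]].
r(A) ≈ 7.8362

The eigenvalues of A are the roots of its characteristic polynomial. With M = A (coefficients from the trace, the sum of principal 2x2 minors, and det A):
  p(λ) = det(λ I - M) = λ^3 - 7λ^2 - 4λ - 20.
No integer candidate from the rational root theorem (±divisors of 20) is a root, so the roots are irrational. The cubic discriminant is Δ = -47280 < 0, so there is one real root and a complex-conjugate pair. p(7) = -48 and p(8) = 12 have opposite signs, so a root lies in (7, 8); Newton's method refines it to λ ≈ 7.8362. Dividing out (λ - (7.8362)) leaves approximately λ^2 + 0.8362λ + 2.5523. For λ^2 + 0.8362λ + 2.5523 the discriminant is -9.5099. It is negative, so the remaining roots are the complex-conjugate pair λ ≈ -0.4181 ± 1.5419i. Their product equals the constant term, so |λ|^2 ≈ 2.5523 and |λ| ≈ 1.5976.
Thus the eigenvalues (to 4 decimals) are 7.8362 (modulus 7.8362); -0.4181 ± 1.5419i (modulus 1.5976). The spectral radius is the largest modulus: r(A) ≈ 7.8362. (Cross-check: r(A) ≤ ||A||_2 ≈ 10.4847; equality holds whenever A is normal, though it can also hold for some non-normal A.)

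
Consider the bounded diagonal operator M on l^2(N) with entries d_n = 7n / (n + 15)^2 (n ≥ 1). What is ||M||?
||M|| = 7/60 (attained at n = 15)

For M diagonal, ||M|| = sup_n |d_n|. Treat f(x) = 7x / (x + 15)^2 for real x > 0. By the quotient rule, f'(x) = 7(15 - x)/(x + 15)^3, which is positive for x < 15 and negative for x > 15. So f has a unique maximum at x = 15, and since 15 is a positive integer, the supremum over n ≥ 1 is attained at n = 15: d_15 = 7·15/(15 + 15)^2 = 7·15/900 = 7/60. Hence ||M|| = 7/60.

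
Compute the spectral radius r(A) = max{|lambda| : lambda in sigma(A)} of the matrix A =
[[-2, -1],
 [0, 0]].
r(A) = 2

The eigenvalues of A are the roots of its characteristic polynomial. With M = A (coefficients from the trace and determinant):
  p(λ) = det(λ I - M) = λ^2 + 2λ.
For λ^2 + 2λ the discriminant is 4. It is a perfect square (2^2), so the roots are rational: λ = (-2 ± 2)/2 = 0, -2.
Thus the eigenvalues (to 4 decimals) are 0 (modulus 0); -2 (modulus 2). The spectral radius is the largest modulus: r(A) = 2. (Cross-check: r(A) ≤ ||A||_2 ≈ 2.2361; equality holds whenever A is normal, though it can also hold for some non-normal A.)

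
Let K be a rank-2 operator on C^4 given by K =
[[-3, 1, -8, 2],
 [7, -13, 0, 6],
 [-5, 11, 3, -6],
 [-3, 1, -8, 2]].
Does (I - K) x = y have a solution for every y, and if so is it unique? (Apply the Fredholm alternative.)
(I - K) is invertible (det(I - K) = -118 ≠ 0), so for every y in C^4 the equation (I - K) x = y has a unique solution.

K has rank 2 and factors as K = U V^T = u1 v1^T + u2 v2^T with u1 = (1, 3, -3, 1), v1 = (1, -3, -2, 2), u2 = (2, -2, 1, 2), v2 = (-2, 2, -3, 0) (multiplying out reproduces the displayed K). The nonzero eigenvalues of U V^T coincide with those of the 2 x 2 matrix G = V^T U = [[v1·u1, v1·u2], [v2·u1, v2·u2]] = [[0, 10], [13, -11]], and by the Sylvester determinant identity det(I_4 - U V^T) = det(I_2 - V^T U) = det([[1, -10], [-13, 12]]) = (1)(12) - (-10)(-13) = -118. (Direct check: I - K =
[[4, -1, 8, -2],
 [-7, 14, 0, -6],
 [5, -11, -2, 6],
 [3, -1, 8, -1]]
has determinant -118.) The finite-dimensional Fredholm alternative says: either (I - K) is invertible, or ker(I - K) ≠ {0} and then range(I - K) = ker((I - K)^*)^⊥, with dim ker(I - K) = dim ker((I - K)^*). Since det(I - K) ≠ 0, 1 is not an eigenvalue of K and ker(I - K) = {0}, so we are in the first case: for every y there is a unique x = (I - K)^(-1) y. (Explicitly, by the Woodbury identity, (I - U V^T)^(-1) = I + U (I_2 - G)^(-1) V^T.)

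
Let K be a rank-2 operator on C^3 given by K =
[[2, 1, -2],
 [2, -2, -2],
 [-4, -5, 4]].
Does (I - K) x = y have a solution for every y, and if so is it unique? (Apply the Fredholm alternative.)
(I - K) is invertible (det(I - K) = -27 ≠ 0), so for every y in C^3 the equation (I - K) x = y has a unique solution.

K has rank 2 and factors as K = U V^T = u1 v1^T + u2 v2^T with u1 = (0, -3, -3), v1 = (0, 1, 0), u2 = (-1, -1, 2), v2 = (-2, -1, 2) (multiplying out reproduces the displayed K). The nonzero eigenvalues of U V^T coincide with those of the 2 x 2 matrix G = V^T U = [[v1·u1, v1·u2], [v2·u1, v2·u2]] = [[-3, -1], [-3, 7]], and by the Sylvester determinant identity det(I_3 - U V^T) = det(I_2 - V^T U) = det([[4, 1], [3, -6]]) = (4)(-6) - (1)(3) = -27. (Direct check: I - K =
[[-1, -1, 2],
 [-2, 3, 2],
 [4, 5, -3]]
has determinant -27.) The finite-dimensional Fredholm alternative says: either (I - K) is invertible, or ker(I - K) ≠ {0} and then range(I - K) = ker((I - K)^*)^⊥, with dim ker(I - K) = dim ker((I - K)^*). Since det(I - K) ≠ 0, 1 is not an eigenvalue of K and ker(I - K) = {0}, so we are in the first case: for every y there is a unique x = (I - K)^(-1) y. (Explicitly, by the Woodbury identity, (I - U V^T)^(-1) = I + U (I_2 - G)^(-1) V^T.)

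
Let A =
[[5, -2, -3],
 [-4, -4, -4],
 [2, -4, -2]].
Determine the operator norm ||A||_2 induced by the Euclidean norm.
||A||_2 ≈ 7.9603 (= sqrt(largest eigenvalue of A^T A))

||A||_2 = sigma_max(A) = sqrt(lambda_max(A^T A)). Form the symmetric matrix M = A^T A =
[[45, -2, -3],
 [-2, 36, 30],
 [-3, 30, 29]].
Its characteristic polynomial (trace, sum of principal 2x2 minors, determinant of M give the coefficients) is
  p(λ) = det(λ I - M) = λ^3 - 110λ^2 + 3056λ - 6400.
No integer candidate from the rational root theorem (±divisors of 6400) is a root, so the roots are irrational. The cubic discriminant is Δ = 2388059136 > 0, so there are three distinct real roots. p(2) = -720 and p(3) = 1805 have opposite signs, so a root lies in (2, 3); Newton's method refines it to λ ≈ 2.277. p(44) = 288 and p(45) = -505 have opposite signs, so a root lies in (44, 45); Newton's method refines it to λ ≈ 44.3564. p(63) = -415 and p(64) = 768 have opposite signs, so a root lies in (63, 64); Newton's method refines it to λ ≈ 63.3666. Check (Vieta): the three roots sum to 110, matching tr M = 110.
So the eigenvalues of A^T A are ≈ 2.277, 44.3564, 63.3666 (all ≥ 0, as they must be for A^T A). The largest is λ_max ≈ 63.3666, hence ||A||_2 = sqrt(λ_max) ≈ 7.9603.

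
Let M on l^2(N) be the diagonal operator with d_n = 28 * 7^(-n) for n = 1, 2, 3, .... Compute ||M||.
||M|| = 4 (attained at n = 1)

For M diagonal, ||M|| = sup_n |d_n|. The sequence d_n = 28 * 7^(-n) is positive and strictly decreasing (ratio 7^(-1) < 1), so the supremum is d_1 = 28/7 = 4. Hence ||M|| = 4.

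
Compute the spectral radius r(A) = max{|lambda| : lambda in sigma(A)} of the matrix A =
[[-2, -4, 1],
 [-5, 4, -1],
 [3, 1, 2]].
r(A) ≈ 6.5077

The eigenvalues of A are the roots of its characteristic polynomial. With M = A (coefficients from the trace, the sum of principal 2x2 minors, and det A):
  p(λ) = det(λ I - M) = λ^3 - 4λ^2 - 26λ + 63.
No integer candidate from the rational root theorem (±divisors of 63) is a root, so the roots are irrational. The cubic discriminant is Δ = 108021 > 0, so there are three distinct real roots. p(-5) = -32 and p(-4) = 39 have opposite signs, so a root lies in (-5, -4); Newton's method refines it to λ ≈ -4.6084. p(2) = 3 and p(3) = -24 have opposite signs, so a root lies in (2, 3); Newton's method refines it to λ ≈ 2.1007. p(6) = -21 and p(7) = 28 have opposite signs, so a root lies in (6, 7); Newton's method refines it to λ ≈ 6.5077. Check (Vieta): the three roots sum to 4, matching tr M = 4.
Thus the eigenvalues (to 4 decimals) are -4.6084 (modulus 4.6084); 2.1007 (modulus 2.1007); 6.5077 (modulus 6.5077). The spectral radius is the largest modulus: r(A) ≈ 6.5077. (Cross-check: r(A) ≤ ||A||_2 ≈ 6.9023; equality holds whenever A is normal, though it can also hold for some non-normal A.)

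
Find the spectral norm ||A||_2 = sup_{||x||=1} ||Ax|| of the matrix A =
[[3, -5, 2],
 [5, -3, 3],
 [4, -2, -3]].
||A||_2 ≈ 9.2804 (= sqrt(largest eigenvalue of A^T A))

||A||_2 = sigma_max(A) = sqrt(lambda_max(A^T A)). Form the symmetric matrix M = A^T A =
[[50, -38, 9],
 [-38, 38, -13],
 [9, -13, 22]].
Its characteristic polynomial (trace, sum of principal 2x2 minors, determinant of M give the coefficients) is
  p(λ) = det(λ I - M) = λ^3 - 110λ^2 + 2142λ - 7396.
No integer candidate from the rational root theorem (±divisors of 7396) is a root, so the roots are irrational. The cubic discriminant is Δ = 6719788576 > 0, so there are three distinct real roots. p(4) = -524 and p(5) = 689 have opposite signs, so a root lies in (4, 5); Newton's method refines it to λ ≈ 4.4127. p(19) = 451 and p(20) = -556 have opposite signs, so a root lies in (19, 20); Newton's method refines it to λ ≈ 19.4606. p(86) = -688 and p(87) = 4871 have opposite signs, so a root lies in (86, 87); Newton's method refines it to λ ≈ 86.1267. Check (Vieta): the three roots sum to 110, matching tr M = 110.
So the eigenvalues of A^T A are ≈ 4.4127, 19.4606, 86.1267 (all ≥ 0, as they must be for A^T A). The largest is λ_max ≈ 86.1267, hence ||A||_2 = sqrt(λ_max) ≈ 9.2804.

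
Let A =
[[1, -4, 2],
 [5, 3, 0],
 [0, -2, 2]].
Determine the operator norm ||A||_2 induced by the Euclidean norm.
||A||_2 ≈ 6.3764 (= sqrt(largest eigenvalue of A^T A))

||A||_2 = sigma_max(A) = sqrt(lambda_max(A^T A)). Form the symmetric matrix M = A^T A =
[[26, 11, 2],
 [11, 29, -12],
 [2, -12, 8]].
Its characteristic polynomial (trace, sum of principal 2x2 minors, determinant of M give the coefficients) is
  p(λ) = det(λ I - M) = λ^3 - 63λ^2 + 925λ - 676.
No integer candidate from the rational root theorem (±divisors of 676) is a root, so the roots are irrational. The cubic discriminant is Δ = 250787885 > 0, so there are three distinct real roots. p(0) = -676 and p(1) = 187 have opposite signs, so a root lies in (0, 1); Newton's method refines it to λ ≈ 0.7708. p(21) = 227 and p(22) = -170 have opposite signs, so a root lies in (21, 22); Newton's method refines it to λ ≈ 21.5708. p(40) = -476 and p(41) = 267 have opposite signs, so a root lies in (40, 41); Newton's method refines it to λ ≈ 40.6584. Check (Vieta): the three roots sum to 63, matching tr M = 63.
So the eigenvalues of A^T A are ≈ 0.7708, 21.5708, 40.6584 (all ≥ 0, as they must be for A^T A). The largest is λ_max ≈ 40.6584, hence ||A||_2 = sqrt(λ_max) ≈ 6.3764.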